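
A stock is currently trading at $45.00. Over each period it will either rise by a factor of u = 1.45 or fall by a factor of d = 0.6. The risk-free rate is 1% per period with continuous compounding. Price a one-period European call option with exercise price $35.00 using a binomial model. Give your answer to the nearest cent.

Risk-neutral probability p = (e^0.01 − 0.6)/(1.45 − 0.6) = 0.4101/0.8500 = 0.4824
Terminal stock prices: S_u = 65.25, S_d = 27
Terminal payoffs (S − K): max(30.25, 0) = 30.25, max(-8, 0) = 0
Node 0 (S = 45): V_0 = e^(−0.01)·[0.4824·30.2500 + 0.5176·0.0000] = 14.4478

$14.45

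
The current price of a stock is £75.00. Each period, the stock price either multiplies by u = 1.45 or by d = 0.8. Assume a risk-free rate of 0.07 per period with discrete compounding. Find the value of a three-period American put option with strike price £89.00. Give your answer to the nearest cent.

£18.09

Risk-neutral probability p = (1 + 0.07 − 0.8)/(1.45 − 0.8) = 0.2700/0.6500 = 0.4154
Terminal stock prices: S_uuu = 228.6, S_uud = 126.2, S_udd = 69.6, S_ddd = 38.4
Terminal payoffs (K − S): max(-139.6, 0) = 0, max(-37.15, 0) = 0, max(19.4, 0) = 19.4, max(50.6, 0) = 50.6
Node uu (S = 157.7): continuation = 1/1.07·[0.4154·0.0000 + 0.5846·0.0000] = 0.0000; exercise value = 0.0000 ≤ continuation, so V_uu = 0.0000
Node ud (S = 87): continuation = 1/1.07·[0.4154·0.0000 + 0.5846·19.4000] = 10.5996; exercise value = 2.0000 ≤ continuation, so V_ud = 10.5996
Node dd (S = 48): continuation = 1/1.07·[0.4154·19.4000 + 0.5846·50.6000] = 35.1776; exercise value = 41.0000 > continuation, so V_dd = 41.0000 (exercise)
Node u (S = 108.8): continuation = 1/1.07·[0.4154·0.0000 + 0.5846·10.5996] = 5.7913; exercise value = 0.0000 ≤ continuation, so V_u = 5.7913
Node d (S = 60): continuation = 1/1.07·[0.4154·10.5996 + 0.5846·41.0000] = 26.5160; exercise value = 29.0000 > continuation, so V_d = 29.0000 (exercise)
Node 0 (S = 75): continuation = 1/1.07·[0.4154·5.7913 + 0.5846·29.0000] = 18.0929; exercise value = 14.0000 ≤ continuation, so V_0 = 18.0929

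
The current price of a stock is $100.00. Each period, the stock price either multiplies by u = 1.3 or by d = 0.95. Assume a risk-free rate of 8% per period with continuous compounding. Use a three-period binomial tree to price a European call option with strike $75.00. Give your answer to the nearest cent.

$41.00

Risk-neutral probability p = (e^0.08 − 0.95)/(1.3 − 0.95) = 0.1333/0.3500 = 0.3808
Terminal stock prices: S_uuu = 219.7, S_uud = 160.6, S_udd = 117.3, S_ddd = 85.74
Terminal payoffs (S − K): max(144.7, 0) = 144.7, max(85.55, 0) = 85.55, max(42.33, 0) = 42.33, max(10.74, 0) = 10.74
Node uu (S = 169): V_uu = e^(−0.08)·[0.3808·144.7000 + 0.6192·85.5500] = 99.7663
Node ud (S = 123.5): V_ud = e^(−0.08)·[0.3808·85.5500 + 0.6192·42.3250] = 54.2663
Node dd (S = 90.25): V_dd = e^(−0.08)·[0.3808·42.3250 + 0.6192·10.7375] = 21.0163
Node u (S = 130): V_u = e^(−0.08)·[0.3808·99.7663 + 0.6192·54.2663] = 66.0892
Node d (S = 95): V_d = e^(−0.08)·[0.3808·54.2663 + 0.6192·21.0163] = 31.0892
Node 0 (S = 100): V_0 = e^(−0.08)·[0.3808·66.0892 + 0.6192·31.0892] = 41.0029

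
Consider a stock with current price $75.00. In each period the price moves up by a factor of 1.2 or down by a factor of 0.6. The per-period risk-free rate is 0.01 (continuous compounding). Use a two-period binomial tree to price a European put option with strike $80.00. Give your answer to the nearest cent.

$16.23

Risk-neutral probability p = (e^0.01 − 0.6)/(1.2 − 0.6) = 0.4101/0.6000 = 0.6834
Terminal stock prices: S_uu = 108, S_ud = 54, S_dd = 27
Terminal payoffs (K − S): max(-28, 0) = 0, max(26, 0) = 26, max(53, 0) = 53
Node u (S = 90): V_u = e^(−0.01)·[0.6834·0.0000 + 0.3166·26.0000] = 8.1493
Node d (S = 45): V_d = e^(−0.01)·[0.6834·26.0000 + 0.3166·53.0000] = 34.2040
Node 0 (S = 75): V_0 = e^(−0.01)·[0.6834·8.1493 + 0.3166·34.2040] = 16.2346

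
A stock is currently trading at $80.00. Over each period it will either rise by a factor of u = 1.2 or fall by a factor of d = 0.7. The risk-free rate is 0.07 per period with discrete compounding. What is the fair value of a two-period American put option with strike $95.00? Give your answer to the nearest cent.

Risk-neutral probability p = (1 + 0.07 − 0.7)/(1.2 − 0.7) = 0.3700/0.5000 = 0.7400
Terminal stock prices: S_uu = 115.2, S_ud = 67.2, S_dd = 39.2
Terminal payoffs (K − S): max(-20.2, 0) = 0, max(27.8, 0) = 27.8, max(55.8, 0) = 55.8
Node u (S = 96): continuation = 1/1.07·[0.7400·0.0000 + 0.2600·27.8000] = 6.7551; exercise value = 0.0000 ≤ continuation, so V_u = 6.7551
Node d (S = 56): continuation = 1/1.07·[0.7400·27.8000 + 0.2600·55.8000] = 32.7850; exercise value = 39.0000 > continuation, so V_d = 39.0000 (exercise)
Node 0 (S = 80): continuation = 1/1.07·[0.7400·6.7551 + 0.2600·39.0000] = 14.1484; exercise value = 15.0000 > continuation, so V_0 = 15.0000 (exercise)

$15.00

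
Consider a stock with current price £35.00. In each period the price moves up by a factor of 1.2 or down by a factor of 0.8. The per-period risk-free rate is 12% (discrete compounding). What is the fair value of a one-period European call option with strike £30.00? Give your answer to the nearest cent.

£8.57

Risk-neutral probability p = (1 + 0.12 − 0.8)/(1.2 − 0.8) = 0.3200/0.4000 = 0.8000
Terminal stock prices: S_u = 42, S_d = 28
Terminal payoffs (S − K): max(12, 0) = 12, max(-2, 0) = 0
Node 0 (S = 35): V_0 = 1/1.12·[0.8000·12.0000 + 0.2000·0.0000] = 8.5714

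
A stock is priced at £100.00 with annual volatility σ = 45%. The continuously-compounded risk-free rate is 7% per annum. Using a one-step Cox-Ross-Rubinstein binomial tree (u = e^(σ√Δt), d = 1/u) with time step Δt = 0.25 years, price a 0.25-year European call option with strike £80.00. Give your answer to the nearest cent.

CRR parameters: u = e^(σ√Δt) = e^(0.45·√0.25) = 1.2523, d = 1/u = 0.7985
Per-period rate: rΔt = 0.07·0.25 = 0.0175, so R = e^0.0175 = 1.0177
Risk-neutral probability p = (e^0.0175 − 0.7985)/(1.2523 − 0.7985) = 0.2191/0.4538 = 0.4829
Terminal stock prices: S_u = 125.2, S_d = 79.85
Terminal payoffs (S − K): max(45.23, 0) = 45.23, max(-0.1484, 0) = 0
Node 0 (S = 100): V_0 = e^(−0.0175)·[0.4829·45.2323 + 0.5171·0.0000] = 21.4632

£21.46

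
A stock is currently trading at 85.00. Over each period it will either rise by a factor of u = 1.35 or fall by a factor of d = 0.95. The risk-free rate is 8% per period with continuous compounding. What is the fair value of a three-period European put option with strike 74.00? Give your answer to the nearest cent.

0.26

Risk-neutral probability p = (e^0.08 − 0.95)/(1.35 − 0.95) = 0.1333/0.4000 = 0.3332
Terminal stock prices: S_uuu = 209.1, S_uud = 147.2, S_udd = 103.6, S_ddd = 72.88
Terminal payoffs (K − S): max(-135.1, 0) = 0, max(-73.17, 0) = 0, max(-29.56, 0) = 0, max(1.123, 0) = 1.123
Node uu (S = 154.9): V_uu = e^(−0.08)·[0.3332·0.0000 + 0.6668·0.0000] = 0.0000
Node ud (S = 109): V_ud = e^(−0.08)·[0.3332·0.0000 + 0.6668·0.0000] = 0.0000
Node dd (S = 76.71): V_dd = e^(−0.08)·[0.3332·0.0000 + 0.6668·1.1231] = 0.6913
Node u (S = 114.8): V_u = e^(−0.08)·[0.3332·0.0000 + 0.6668·0.0000] = 0.0000
Node d (S = 80.75): V_d = e^(−0.08)·[0.3332·0.0000 + 0.6668·0.6913] = 0.4255
Node 0 (S = 85): V_0 = e^(−0.08)·[0.3332·0.0000 + 0.6668·0.4255] = 0.2619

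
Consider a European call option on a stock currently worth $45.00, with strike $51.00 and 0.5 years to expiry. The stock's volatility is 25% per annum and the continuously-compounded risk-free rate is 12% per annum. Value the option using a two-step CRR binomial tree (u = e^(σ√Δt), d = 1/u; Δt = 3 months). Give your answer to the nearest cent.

$2.23

CRR parameters: u = e^(σ√Δt) = e^(0.25·√0.25) = 1.1331, d = 1/u = 0.8825
Per-period rate: rΔt = 0.12·0.25 = 0.03, so R = e^0.03 = 1.0305
Risk-neutral probability p = (e^0.03 − 0.8825)/(1.1331 − 0.8825) = 0.1480/0.2507 = 0.5903
Terminal stock prices: S_uu = 57.78, S_ud = 45, S_dd = 35.05
Terminal payoffs (S − K): max(6.781, 0) = 6.781, max(-6, 0) = 0, max(-15.95, 0) = 0
Node u (S = 50.99): V_u = e^(−0.03)·[0.5903·6.7811 + 0.4097·0.0000] = 3.8846
Node d (S = 39.71): V_d = e^(−0.03)·[0.5903·0.0000 + 0.4097·0.0000] = 0.0000
Node 0 (S = 45): V_0 = e^(−0.03)·[0.5903·3.8846 + 0.4097·0.0000] = 2.2253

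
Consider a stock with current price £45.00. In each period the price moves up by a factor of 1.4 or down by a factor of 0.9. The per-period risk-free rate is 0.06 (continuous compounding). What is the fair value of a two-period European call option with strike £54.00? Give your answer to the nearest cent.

£4.23

Risk-neutral probability p = (e^0.06 − 0.9)/(1.4 − 0.9) = 0.1618/0.5000 = 0.3237
Terminal stock prices: S_uu = 88.2, S_ud = 56.7, S_dd = 36.45
Terminal payoffs (S − K): max(34.2, 0) = 34.2, max(2.7, 0) = 2.7, max(-17.55, 0) = 0
Node u (S = 63): V_u = e^(−0.06)·[0.3237·34.2000 + 0.6763·2.7000] = 12.1447
Node d (S = 40.5): V_d = e^(−0.06)·[0.3237·2.7000 + 0.6763·0.0000] = 0.8230
Node 0 (S = 45): V_0 = e^(−0.06)·[0.3237·12.1447 + 0.6763·0.8230] = 4.2262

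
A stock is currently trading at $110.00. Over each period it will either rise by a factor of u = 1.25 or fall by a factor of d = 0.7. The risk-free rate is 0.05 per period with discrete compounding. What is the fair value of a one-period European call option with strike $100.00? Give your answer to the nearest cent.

$22.73

Risk-neutral probability p = (1 + 0.05 − 0.7)/(1.25 − 0.7) = 0.3500/0.5500 = 0.6364
Terminal stock prices: S_u = 137.5, S_d = 77
Terminal payoffs (S − K): max(37.5, 0) = 37.5, max(-23, 0) = 0
Node 0 (S = 110): V_0 = 1/1.05·[0.6364·37.5000 + 0.3636·0.0000] = 22.7273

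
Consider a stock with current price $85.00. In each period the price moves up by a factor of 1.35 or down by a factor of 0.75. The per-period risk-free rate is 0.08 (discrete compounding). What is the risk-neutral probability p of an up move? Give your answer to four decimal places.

Risk-neutral probability p = (1 + 0.08 − 0.75)/(1.35 − 0.75) = 0.3300/0.6000 = 0.5500

p = 0.5500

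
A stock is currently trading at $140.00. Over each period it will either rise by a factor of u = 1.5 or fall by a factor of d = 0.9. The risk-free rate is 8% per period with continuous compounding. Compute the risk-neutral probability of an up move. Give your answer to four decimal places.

Risk-neutral probability p = (e^0.08 − 0.9)/(1.5 − 0.9) = 0.1833/0.6000 = 0.3055

p = 0.3055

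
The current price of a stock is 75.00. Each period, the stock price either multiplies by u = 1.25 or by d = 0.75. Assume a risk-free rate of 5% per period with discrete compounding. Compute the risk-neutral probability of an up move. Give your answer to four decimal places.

Risk-neutral probability p = (1 + 0.05 − 0.75)/(1.25 − 0.75) = 0.3000/0.5000 = 0.6000

p = 0.6000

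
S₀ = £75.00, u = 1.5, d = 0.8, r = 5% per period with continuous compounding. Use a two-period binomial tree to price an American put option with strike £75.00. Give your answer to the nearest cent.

Risk-neutral probability p = (e^0.05 − 0.8)/(1.5 − 0.8) = 0.2513/0.7000 = 0.3590
Terminal stock prices: S_uu = 168.8, S_ud = 90, S_dd = 48
Terminal payoffs (K − S): max(-93.75, 0) = 0, max(-15, 0) = 0, max(27, 0) = 27
Node u (S = 112.5): continuation = e^(−0.05)·[0.3590·0.0000 + 0.6410·0.0000] = 0.0000; exercise value = 0.0000 ≤ continuation, so V_u = 0.0000
Node d (S = 60): continuation = e^(−0.05)·[0.3590·0.0000 + 0.6410·27.0000] = 16.4640; exercise value = 15.0000 ≤ continuation, so V_d = 16.4640
Node 0 (S = 75): continuation = e^(−0.05)·[0.3590·0.0000 + 0.6410·16.4640] = 10.0394; exercise value = 0.0000 ≤ continuation, so V_0 = 10.0394

£10.04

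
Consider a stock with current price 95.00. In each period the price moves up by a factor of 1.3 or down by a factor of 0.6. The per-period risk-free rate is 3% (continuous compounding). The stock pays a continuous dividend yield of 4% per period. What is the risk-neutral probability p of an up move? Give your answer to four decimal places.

p = 0.5572

Per-period risk-free factor R = e^0.03 = 1.0305; dividend-adjusted growth = e^(0.03−0.04) = 0.9900.
Risk-neutral probability p = (0.9900 − 0.6)/(1.3 − 0.6) = 0.3900/0.7000 = 0.5572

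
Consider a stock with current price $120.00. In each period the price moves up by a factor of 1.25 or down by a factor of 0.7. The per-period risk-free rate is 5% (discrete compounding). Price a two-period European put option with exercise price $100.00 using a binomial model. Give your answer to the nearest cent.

$4.94

Risk-neutral probability p = (1 + 0.05 − 0.7)/(1.25 − 0.7) = 0.3500/0.5500 = 0.6364
Terminal stock prices: S_uu = 187.5, S_ud = 105, S_dd = 58.8
Terminal payoffs (K − S): max(-87.5, 0) = 0, max(-5, 0) = 0, max(41.2, 0) = 41.2
Node u (S = 150): V_u = 1/1.05·[0.6364·0.0000 + 0.3636·0.0000] = 0.0000
Node d (S = 84): V_d = 1/1.05·[0.6364·0.0000 + 0.3636·41.2000] = 14.2684
Node 0 (S = 120): V_0 = 1/1.05·[0.6364·0.0000 + 0.3636·14.2684] = 4.9414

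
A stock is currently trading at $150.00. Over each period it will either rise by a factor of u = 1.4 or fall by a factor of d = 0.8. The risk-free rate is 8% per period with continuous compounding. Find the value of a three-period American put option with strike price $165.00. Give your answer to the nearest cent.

$25.09

Risk-neutral probability p = (e^0.08 − 0.8)/(1.4 − 0.8) = 0.2833/0.6000 = 0.4721
Terminal stock prices: S_uuu = 411.6, S_uud = 235.2, S_udd = 134.4, S_ddd = 76.8
Terminal payoffs (K − S): max(-246.6, 0) = 0, max(-70.2, 0) = 0, max(30.6, 0) = 30.6, max(88.2, 0) = 88.2
Node uu (S = 294): continuation = e^(−0.08)·[0.4721·0.0000 + 0.5279·0.0000] = 0.0000; exercise value = 0.0000 ≤ continuation, so V_uu = 0.0000
Node ud (S = 168): continuation = e^(−0.08)·[0.4721·0.0000 + 0.5279·30.6000] = 14.9105; exercise value = 0.0000 ≤ continuation, so V_ud = 14.9105
Node dd (S = 96): continuation = e^(−0.08)·[0.4721·30.6000 + 0.5279·88.2000] = 56.3142; exercise value = 69.0000 > continuation, so V_dd = 69.0000 (exercise)
Node u (S = 210): continuation = e^(−0.08)·[0.4721·0.0000 + 0.5279·14.9105] = 7.2655; exercise value = 0.0000 ≤ continuation, so V_u = 7.2655
Node d (S = 120): continuation = e^(−0.08)·[0.4721·14.9105 + 0.5279·69.0000] = 40.1204; exercise value = 45.0000 > continuation, so V_d = 45.0000 (exercise)
Node 0 (S = 150): continuation = e^(−0.08)·[0.4721·7.2655 + 0.5279·45.0000] = 25.0938; exercise value = 15.0000 ≤ continuation, so V_0 = 25.0938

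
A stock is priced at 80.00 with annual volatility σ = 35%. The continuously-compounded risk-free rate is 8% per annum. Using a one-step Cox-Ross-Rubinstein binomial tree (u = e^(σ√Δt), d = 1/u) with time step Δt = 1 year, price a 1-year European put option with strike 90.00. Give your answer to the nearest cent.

CRR parameters: u = e^(σ√Δt) = e^(0.35·√1) = 1.4191, d = 1/u = 0.7047
Per-period rate: rΔt = 0.08·1 = 0.08, so R = e^0.08 = 1.0833
Risk-neutral probability p = (e^0.08 − 0.7047)/(1.4191 − 0.7047) = 0.3786/0.7144 = 0.5300
Terminal stock prices: S_u = 113.5, S_d = 56.38
Terminal payoffs (K − S): max(-23.53, 0) = 0, max(33.62, 0) = 33.62
Node 0 (S = 80): V_0 = e^(−0.08)·[0.5300·0.0000 + 0.4700·33.6250] = 14.5896

14.59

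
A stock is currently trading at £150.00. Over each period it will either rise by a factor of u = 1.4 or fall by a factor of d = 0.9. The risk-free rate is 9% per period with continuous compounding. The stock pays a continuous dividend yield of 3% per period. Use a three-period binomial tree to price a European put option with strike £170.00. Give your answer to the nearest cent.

£14.32

Per-period risk-free factor R = e^0.09 = 1.0942; dividend-adjusted growth = e^(0.09−0.03) = 1.0618.
Risk-neutral probability p = (1.0618 − 0.9)/(1.4 − 0.9) = 0.1618/0.5000 = 0.3237
Terminal stock prices: S_uuu = 411.6, S_uud = 264.6, S_udd = 170.1, S_ddd = 109.4
Terminal payoffs (K − S): max(-241.6, 0) = 0, max(-94.6, 0) = 0, max(-0.1, 0) = 0, max(60.65, 0) = 60.65
Node uu (S = 294): V_uu = e^(−0.09)·[0.3237·0.0000 + 0.6763·0.0000] = 0.0000
Node ud (S = 189): V_ud = e^(−0.09)·[0.3237·0.0000 + 0.6763·0.0000] = 0.0000
Node dd (S = 121.5): V_dd = e^(−0.09)·[0.3237·0.0000 + 0.6763·60.6500] = 37.4888
Node u (S = 210): V_u = e^(−0.09)·[0.3237·0.0000 + 0.6763·0.0000] = 0.0000
Node d (S = 135): V_d = e^(−0.09)·[0.3237·0.0000 + 0.6763·37.4888] = 23.1724
Node 0 (S = 150): V_0 = e^(−0.09)·[0.3237·0.0000 + 0.6763·23.1724] = 14.3232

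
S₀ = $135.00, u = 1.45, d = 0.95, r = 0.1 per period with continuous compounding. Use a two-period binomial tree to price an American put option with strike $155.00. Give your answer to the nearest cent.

Risk-neutral probability p = (e^0.1 − 0.95)/(1.45 − 0.95) = 0.1552/0.5000 = 0.3103
Terminal stock prices: S_uu = 283.8, S_ud = 186, S_dd = 121.8
Terminal payoffs (K − S): max(-128.8, 0) = 0, max(-30.96, 0) = 0, max(33.16, 0) = 33.16
Node u (S = 195.8): continuation = e^(−0.1)·[0.3103·0.0000 + 0.6897·0.0000] = 0.0000; exercise value = 0.0000 ≤ continuation, so V_u = 0.0000
Node d (S = 128.2): continuation = e^(−0.1)·[0.3103·0.0000 + 0.6897·33.1625] = 20.6943; exercise value = 26.7500 > continuation, so V_d = 26.7500 (exercise)
Node 0 (S = 135): continuation = e^(−0.1)·[0.3103·0.0000 + 0.6897·26.7500] = 16.6928; exercise value = 20.0000 > continuation, so V_0 = 20.0000 (exercise)

$20.00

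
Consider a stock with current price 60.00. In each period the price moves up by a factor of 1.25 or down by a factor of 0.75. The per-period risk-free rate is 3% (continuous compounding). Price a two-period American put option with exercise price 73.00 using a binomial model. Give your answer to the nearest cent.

Risk-neutral probability p = (e^0.03 − 0.75)/(1.25 − 0.75) = 0.2805/0.5000 = 0.5609
Terminal stock prices: S_uu = 93.75, S_ud = 56.25, S_dd = 33.75
Terminal payoffs (K − S): max(-20.75, 0) = 0, max(16.75, 0) = 16.75, max(39.25, 0) = 39.25
Node u (S = 75): continuation = e^(−0.03)·[0.5609·0.0000 + 0.4391·16.7500] = 7.1374; exercise value = 0.0000 ≤ continuation, so V_u = 7.1374
Node d (S = 45): continuation = e^(−0.03)·[0.5609·16.7500 + 0.4391·39.2500] = 25.8425; exercise value = 28.0000 > continuation, so V_d = 28.0000 (exercise)
Node 0 (S = 60): continuation = e^(−0.03)·[0.5609·7.1374 + 0.4391·28.0000] = 15.8163; exercise value = 13.0000 ≤ continuation, so V_0 = 15.8163

15.82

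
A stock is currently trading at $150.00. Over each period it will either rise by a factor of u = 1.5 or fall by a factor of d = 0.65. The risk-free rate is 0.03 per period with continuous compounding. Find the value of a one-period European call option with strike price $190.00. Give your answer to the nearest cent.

$15.20

Risk-neutral probability p = (e^0.03 − 0.65)/(1.5 − 0.65) = 0.3805/0.8500 = 0.4476
Terminal stock prices: S_u = 225, S_d = 97.5
Terminal payoffs (S − K): max(35, 0) = 35, max(-92.5, 0) = 0
Node 0 (S = 150): V_0 = e^(−0.03)·[0.4476·35.0000 + 0.5524·0.0000] = 15.2028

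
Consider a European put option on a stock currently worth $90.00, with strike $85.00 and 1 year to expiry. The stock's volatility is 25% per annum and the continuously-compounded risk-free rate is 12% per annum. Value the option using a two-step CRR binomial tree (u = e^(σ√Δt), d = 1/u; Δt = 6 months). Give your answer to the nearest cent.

CRR parameters: u = e^(σ√Δt) = e^(0.25·√0.5) = 1.1934, d = 1/u = 0.8380
Per-period rate: rΔt = 0.12·0.5 = 0.06, so R = e^0.06 = 1.0618
Risk-neutral probability p = (e^0.06 − 0.8380)/(1.1934 − 0.8380) = 0.2239/0.3554 = 0.6299
Terminal stock prices: S_uu = 128.2, S_ud = 90, S_dd = 63.2
Terminal payoffs (K − S): max(-43.17, 0) = 0, max(-5, 0) = 0, max(21.8, 0) = 21.8
Node u (S = 107.4): V_u = e^(−0.06)·[0.6299·0.0000 + 0.3701·0.0000] = 0.0000
Node d (S = 75.42): V_d = e^(−0.06)·[0.6299·0.0000 + 0.3701·21.8030] = 7.5991
Node 0 (S = 90): V_0 = e^(−0.06)·[0.6299·0.0000 + 0.3701·7.5991] = 2.6486

$2.65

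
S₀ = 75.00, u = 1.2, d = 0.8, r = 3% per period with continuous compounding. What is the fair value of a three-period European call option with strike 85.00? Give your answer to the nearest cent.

Risk-neutral probability p = (e^0.03 − 0.8)/(1.2 − 0.8) = 0.2305/0.4000 = 0.5761
Terminal stock prices: S_uuu = 129.6, S_uud = 86.4, S_udd = 57.6, S_ddd = 38.4
Terminal payoffs (S − K): max(44.6, 0) = 44.6, max(1.4, 0) = 1.4, max(-27.4, 0) = 0, max(-46.6, 0) = 0
Node uu (S = 108): V_uu = e^(−0.03)·[0.5761·44.6000 + 0.4239·1.4000] = 25.5121
Node ud (S = 72): V_ud = e^(−0.03)·[0.5761·1.4000 + 0.4239·0.0000] = 0.7828
Node dd (S = 48): V_dd = e^(−0.03)·[0.5761·0.0000 + 0.4239·0.0000] = 0.0000
Node u (S = 90): V_u = e^(−0.03)·[0.5761·25.5121 + 0.4239·0.7828] = 14.5860
Node d (S = 60): V_d = e^(−0.03)·[0.5761·0.7828 + 0.4239·0.0000] = 0.4376
Node 0 (S = 75): V_0 = e^(−0.03)·[0.5761·14.5860 + 0.4239·0.4376] = 8.3352

8.34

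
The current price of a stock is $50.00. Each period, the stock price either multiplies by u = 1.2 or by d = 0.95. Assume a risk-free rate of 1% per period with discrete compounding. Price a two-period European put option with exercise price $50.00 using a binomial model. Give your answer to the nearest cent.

Risk-neutral probability p = (1 + 0.01 − 0.95)/(1.2 − 0.95) = 0.0600/0.2500 = 0.2400
Terminal stock prices: S_uu = 72, S_ud = 57, S_dd = 45.12
Terminal payoffs (K − S): max(-22, 0) = 0, max(-7, 0) = 0, max(4.875, 0) = 4.875
Node u (S = 60): V_u = 1/1.01·[0.2400·0.0000 + 0.7600·0.0000] = 0.0000
Node d (S = 47.5): V_d = 1/1.01·[0.2400·0.0000 + 0.7600·4.8750] = 3.6683
Node 0 (S = 50): V_0 = 1/1.01·[0.2400·0.0000 + 0.7600·3.6683] = 2.7603

$2.76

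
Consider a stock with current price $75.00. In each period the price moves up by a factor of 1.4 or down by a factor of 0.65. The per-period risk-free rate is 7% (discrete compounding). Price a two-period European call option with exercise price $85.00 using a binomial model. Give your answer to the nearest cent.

Risk-neutral probability p = (1 + 0.07 − 0.65)/(1.4 − 0.65) = 0.4200/0.7500 = 0.5600
Terminal stock prices: S_uu = 147, S_ud = 68.25, S_dd = 31.69
Terminal payoffs (S − K): max(62, 0) = 62, max(-16.75, 0) = 0, max(-53.31, 0) = 0
Node u (S = 105): V_u = 1/1.07·[0.5600·62.0000 + 0.4400·0.0000] = 32.4486
Node d (S = 48.75): V_d = 1/1.07·[0.5600·0.0000 + 0.4400·0.0000] = 0.0000
Node 0 (S = 75): V_0 = 1/1.07·[0.5600·32.4486 + 0.4400·0.0000] = 16.9824

$16.98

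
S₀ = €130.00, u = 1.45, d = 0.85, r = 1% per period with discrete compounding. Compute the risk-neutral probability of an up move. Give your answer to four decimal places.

p = 0.2667

Risk-neutral probability p = (1 + 0.01 − 0.85)/(1.45 − 0.85) = 0.1600/0.6000 = 0.2667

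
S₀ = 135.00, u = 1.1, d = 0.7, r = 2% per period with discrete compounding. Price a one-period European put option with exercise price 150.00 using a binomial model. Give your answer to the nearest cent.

12.06

Risk-neutral probability p = (1 + 0.02 − 0.7)/(1.1 − 0.7) = 0.3200/0.4000 = 0.8000
Terminal stock prices: S_u = 148.5, S_d = 94.5
Terminal payoffs (K − S): max(1.5, 0) = 1.5, max(55.5, 0) = 55.5
Node 0 (S = 135): V_0 = 1/1.02·[0.8000·1.5000 + 0.2000·55.5000] = 12.0588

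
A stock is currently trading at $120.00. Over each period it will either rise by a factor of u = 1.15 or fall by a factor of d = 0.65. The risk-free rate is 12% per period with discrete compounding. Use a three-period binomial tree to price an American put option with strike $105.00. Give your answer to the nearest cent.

$2.20

Risk-neutral probability p = (1 + 0.12 − 0.65)/(1.15 − 0.65) = 0.4700/0.5000 = 0.9400
Terminal stock prices: S_uuu = 182.5, S_uud = 103.2, S_udd = 58.31, S_ddd = 32.95
Terminal payoffs (K − S): max(-77.5, 0) = 0, max(1.845, 0) = 1.845, max(46.69, 0) = 46.69, max(72.05, 0) = 72.05
Node uu (S = 158.7): continuation = 1/1.12·[0.9400·0.0000 + 0.0600·1.8450] = 0.0988; exercise value = 0.0000 ≤ continuation, so V_uu = 0.0988
Node ud (S = 89.7): continuation = 1/1.12·[0.9400·1.8450 + 0.0600·46.6950] = 4.0500; exercise value = 15.3000 > continuation, so V_ud = 15.3000 (exercise)
Node dd (S = 50.7): continuation = 1/1.12·[0.9400·46.6950 + 0.0600·72.0450] = 43.0500; exercise value = 54.3000 > continuation, so V_dd = 54.3000 (exercise)
Node u (S = 138): continuation = 1/1.12·[0.9400·0.0988 + 0.0600·15.3000] = 0.9026; exercise value = 0.0000 ≤ continuation, so V_u = 0.9026
Node d (S = 78): continuation = 1/1.12·[0.9400·15.3000 + 0.0600·54.3000] = 15.7500; exercise value = 27.0000 > continuation, so V_d = 27.0000 (exercise)
Node 0 (S = 120): continuation = 1/1.12·[0.9400·0.9026 + 0.0600·27.0000] = 2.2040; exercise value = 0.0000 ≤ continuation, so V_0 = 2.2040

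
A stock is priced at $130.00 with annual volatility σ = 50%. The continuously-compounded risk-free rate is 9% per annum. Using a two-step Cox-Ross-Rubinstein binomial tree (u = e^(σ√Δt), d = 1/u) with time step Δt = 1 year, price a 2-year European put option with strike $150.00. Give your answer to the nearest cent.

CRR parameters: u = e^(σ√Δt) = e^(0.5·√1) = 1.6487, d = 1/u = 0.6065
Per-period rate: rΔt = 0.09·1 = 0.09, so R = e^0.09 = 1.0942
Risk-neutral probability p = (e^0.09 − 0.6065)/(1.6487 − 0.6065) = 0.4876/1.0422 = 0.4679
Terminal stock prices: S_uu = 353.4, S_ud = 130, S_dd = 47.82
Terminal payoffs (K − S): max(-203.4, 0) = 0, max(20, 0) = 20, max(102.2, 0) = 102.2
Node u (S = 214.3): V_u = e^(−0.09)·[0.4679·0.0000 + 0.5321·20.0000] = 9.7260
Node d (S = 78.85): V_d = e^(−0.09)·[0.4679·20.0000 + 0.5321·102.1757] = 58.2407
Node 0 (S = 130): V_0 = e^(−0.09)·[0.4679·9.7260 + 0.5321·58.2407] = 32.4816

$32.48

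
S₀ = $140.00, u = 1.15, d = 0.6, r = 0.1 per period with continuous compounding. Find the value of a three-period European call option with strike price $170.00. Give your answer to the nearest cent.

Risk-neutral probability p = (e^0.1 − 0.6)/(1.15 − 0.6) = 0.5052/0.5500 = 0.9185
Terminal stock prices: S_uuu = 212.9, S_uud = 111.1, S_udd = 57.96, S_ddd = 30.24
Terminal payoffs (S − K): max(42.92, 0) = 42.92, max(-58.91, 0) = 0, max(-112, 0) = 0, max(-139.8, 0) = 0
Node uu (S = 185.1): V_uu = e^(−0.1)·[0.9185·42.9225 + 0.0815·0.0000] = 35.6723
Node ud (S = 96.6): V_ud = e^(−0.1)·[0.9185·0.0000 + 0.0815·0.0000] = 0.0000
Node dd (S = 50.4): V_dd = e^(−0.1)·[0.9185·0.0000 + 0.0815·0.0000] = 0.0000
Node u (S = 161): V_u = e^(−0.1)·[0.9185·35.6723 + 0.0815·0.0000] = 29.6468
Node d (S = 84): V_d = e^(−0.1)·[0.9185·0.0000 + 0.0815·0.0000] = 0.0000
Node 0 (S = 140): V_0 = e^(−0.1)·[0.9185·29.6468 + 0.0815·0.0000] = 24.6390

$24.64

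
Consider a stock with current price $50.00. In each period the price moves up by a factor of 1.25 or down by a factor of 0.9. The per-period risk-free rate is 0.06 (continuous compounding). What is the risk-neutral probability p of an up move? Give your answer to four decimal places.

Risk-neutral probability p = (e^0.06 − 0.9)/(1.25 − 0.9) = 0.1618/0.3500 = 0.4624

p = 0.4624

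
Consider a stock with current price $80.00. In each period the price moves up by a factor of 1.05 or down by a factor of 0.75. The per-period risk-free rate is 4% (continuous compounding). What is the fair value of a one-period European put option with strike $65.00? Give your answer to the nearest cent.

Risk-neutral probability p = (e^0.04 − 0.75)/(1.05 − 0.75) = 0.2908/0.3000 = 0.9694
Terminal stock prices: S_u = 84, S_d = 60
Terminal payoffs (K − S): max(-19, 0) = 0, max(5, 0) = 5
Node 0 (S = 80): V_0 = e^(−0.04)·[0.9694·0.0000 + 0.0306·5.0000] = 0.1471

$0.15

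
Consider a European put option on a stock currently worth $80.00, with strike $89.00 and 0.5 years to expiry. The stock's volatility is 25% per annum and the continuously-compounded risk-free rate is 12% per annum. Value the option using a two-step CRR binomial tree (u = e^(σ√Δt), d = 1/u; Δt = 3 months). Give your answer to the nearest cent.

CRR parameters: u = e^(σ√Δt) = e^(0.25·√0.25) = 1.1331, d = 1/u = 0.8825
Per-period rate: rΔt = 0.12·0.25 = 0.03, so R = e^0.03 = 1.0305
Risk-neutral probability p = (e^0.03 − 0.8825)/(1.1331 − 0.8825) = 0.1480/0.2507 = 0.5903
Terminal stock prices: S_uu = 102.7, S_ud = 80, S_dd = 62.3
Terminal payoffs (K − S): max(-13.72, 0) = 0, max(9, 0) = 9, max(26.7, 0) = 26.7
Node u (S = 90.65): V_u = e^(−0.03)·[0.5903·0.0000 + 0.4097·9.0000] = 3.5784
Node d (S = 70.6): V_d = e^(−0.03)·[0.5903·9.0000 + 0.4097·26.6959] = 15.7699
Node 0 (S = 80): V_0 = e^(−0.03)·[0.5903·3.5784 + 0.4097·15.7699] = 8.3200

$8.32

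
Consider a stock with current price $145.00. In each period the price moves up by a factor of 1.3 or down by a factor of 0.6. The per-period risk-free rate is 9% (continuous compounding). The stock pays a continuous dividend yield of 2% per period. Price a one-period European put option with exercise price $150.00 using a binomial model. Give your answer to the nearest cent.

$18.71

Per-period risk-free factor R = e^0.09 = 1.0942; dividend-adjusted growth = e^(0.09−0.02) = 1.0725.
Risk-neutral probability p = (1.0725 − 0.6)/(1.3 − 0.6) = 0.4725/0.7000 = 0.6750
Terminal stock prices: S_u = 188.5, S_d = 87
Terminal payoffs (K − S): max(-38.5, 0) = 0, max(63, 0) = 63
Node 0 (S = 145): V_0 = e^(−0.09)·[0.6750·0.0000 + 0.3250·63.0000] = 18.7121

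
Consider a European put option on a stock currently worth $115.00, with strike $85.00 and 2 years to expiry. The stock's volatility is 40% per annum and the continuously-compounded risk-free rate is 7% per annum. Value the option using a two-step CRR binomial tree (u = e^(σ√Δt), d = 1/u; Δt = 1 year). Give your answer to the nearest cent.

CRR parameters: u = e^(σ√Δt) = e^(0.4·√1) = 1.4918, d = 1/u = 0.6703
Per-period rate: rΔt = 0.07·1 = 0.07, so R = e^0.07 = 1.0725
Risk-neutral probability p = (e^0.07 − 0.6703)/(1.4918 − 0.6703) = 0.4022/0.8215 = 0.4896
Terminal stock prices: S_uu = 255.9, S_ud = 115, S_dd = 51.67
Terminal payoffs (K − S): max(-170.9, 0) = 0, max(-30, 0) = 0, max(33.33, 0) = 33.33
Node u (S = 171.6): V_u = e^(−0.07)·[0.4896·0.0000 + 0.5104·0.0000] = 0.0000
Node d (S = 77.09): V_d = e^(−0.07)·[0.4896·0.0000 + 0.5104·33.3272] = 15.8610
Node 0 (S = 115): V_0 = e^(−0.07)·[0.4896·0.0000 + 0.5104·15.8610] = 7.5485

$7.55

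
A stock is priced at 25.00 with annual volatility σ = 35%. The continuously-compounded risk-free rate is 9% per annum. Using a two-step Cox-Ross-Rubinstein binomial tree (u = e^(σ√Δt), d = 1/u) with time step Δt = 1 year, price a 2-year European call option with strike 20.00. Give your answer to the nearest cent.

9.61

CRR parameters: u = e^(σ√Δt) = e^(0.35·√1) = 1.4191, d = 1/u = 0.7047
Per-period rate: rΔt = 0.09·1 = 0.09, so R = e^0.09 = 1.0942
Risk-neutral probability p = (e^0.09 − 0.7047)/(1.4191 − 0.7047) = 0.3895/0.7144 = 0.5452
Terminal stock prices: S_uu = 50.34, S_ud = 25, S_dd = 12.41
Terminal payoffs (S − K): max(30.34, 0) = 30.34, max(5, 0) = 5, max(-7.585, 0) = 0
Node u (S = 35.48): V_u = e^(−0.09)·[0.5452·30.3438 + 0.4548·5.0000] = 17.1981
Node d (S = 17.62): V_d = e^(−0.09)·[0.5452·5.0000 + 0.4548·0.0000] = 2.4914
Node 0 (S = 25): V_0 = e^(−0.09)·[0.5452·17.1981 + 0.4548·2.4914] = 9.6051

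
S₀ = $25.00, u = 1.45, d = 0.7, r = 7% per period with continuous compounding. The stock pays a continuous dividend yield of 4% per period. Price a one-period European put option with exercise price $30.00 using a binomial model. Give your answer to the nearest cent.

$6.52

Per-period risk-free factor R = e^0.07 = 1.0725; dividend-adjusted growth = e^(0.07−0.04) = 1.0305.
Risk-neutral probability p = (1.0305 − 0.7)/(1.45 − 0.7) = 0.3305/0.7500 = 0.4406
Terminal stock prices: S_u = 36.25, S_d = 17.5
Terminal payoffs (K − S): max(-6.25, 0) = 0, max(12.5, 0) = 12.5
Node 0 (S = 25): V_0 = e^(−0.07)·[0.4406·0.0000 + 0.5594·12.5000] = 6.5197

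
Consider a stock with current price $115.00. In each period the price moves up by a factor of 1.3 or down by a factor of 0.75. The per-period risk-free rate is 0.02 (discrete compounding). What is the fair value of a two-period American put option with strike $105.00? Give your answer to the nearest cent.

$10.04

Risk-neutral probability p = (1 + 0.02 − 0.75)/(1.3 − 0.75) = 0.2700/0.5500 = 0.4909
Terminal stock prices: S_uu = 194.4, S_ud = 112.1, S_dd = 64.69
Terminal payoffs (K − S): max(-89.35, 0) = 0, max(-7.125, 0) = 0, max(40.31, 0) = 40.31
Node u (S = 149.5): continuation = 1/1.02·[0.4909·0.0000 + 0.5091·0.0000] = 0.0000; exercise value = 0.0000 ≤ continuation, so V_u = 0.0000
Node d (S = 86.25): continuation = 1/1.02·[0.4909·0.0000 + 0.5091·40.3125] = 20.1203; exercise value = 18.7500 ≤ continuation, so V_d = 20.1203
Node 0 (S = 115): continuation = 1/1.02·[0.4909·0.0000 + 0.5091·20.1203] = 10.0422; exercise value = 0.0000 ≤ continuation, so V_0 = 10.0422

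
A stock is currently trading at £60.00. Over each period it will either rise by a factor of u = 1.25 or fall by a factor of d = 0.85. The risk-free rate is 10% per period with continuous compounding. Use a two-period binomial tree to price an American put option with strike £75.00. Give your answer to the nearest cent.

Risk-neutral probability p = (e^0.1 − 0.85)/(1.25 − 0.85) = 0.2552/0.4000 = 0.6379
Terminal stock prices: S_uu = 93.75, S_ud = 63.75, S_dd = 43.35
Terminal payoffs (K − S): max(-18.75, 0) = 0, max(11.25, 0) = 11.25, max(31.65, 0) = 31.65
Node u (S = 75): continuation = e^(−0.1)·[0.6379·0.0000 + 0.3621·11.2500] = 3.6857; exercise value = 0.0000 ≤ continuation, so V_u = 3.6857
Node d (S = 51): continuation = e^(−0.1)·[0.6379·11.2500 + 0.3621·31.6500] = 16.8628; exercise value = 24.0000 > continuation, so V_d = 24.0000 (exercise)
Node 0 (S = 60): continuation = e^(−0.1)·[0.6379·3.6857 + 0.3621·24.0000] = 9.9903; exercise value = 15.0000 > continuation, so V_0 = 15.0000 (exercise)

£15.00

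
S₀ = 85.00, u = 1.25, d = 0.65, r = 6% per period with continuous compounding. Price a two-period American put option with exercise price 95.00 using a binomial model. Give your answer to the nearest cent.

16.69

Risk-neutral probability p = (e^0.06 − 0.65)/(1.25 − 0.65) = 0.4118/0.6000 = 0.6864
Terminal stock prices: S_uu = 132.8, S_ud = 69.06, S_dd = 35.91
Terminal payoffs (K − S): max(-37.81, 0) = 0, max(25.94, 0) = 25.94, max(59.09, 0) = 59.09
Node u (S = 106.2): continuation = e^(−0.06)·[0.6864·0.0000 + 0.3136·25.9375] = 7.6605; exercise value = 0.0000 ≤ continuation, so V_u = 7.6605
Node d (S = 55.25): continuation = e^(−0.06)·[0.6864·25.9375 + 0.3136·59.0875] = 34.2176; exercise value = 39.7500 > continuation, so V_d = 39.7500 (exercise)
Node 0 (S = 85): continuation = e^(−0.06)·[0.6864·7.6605 + 0.3136·39.7500] = 16.6918; exercise value = 10.0000 ≤ continuation, so V_0 = 16.6918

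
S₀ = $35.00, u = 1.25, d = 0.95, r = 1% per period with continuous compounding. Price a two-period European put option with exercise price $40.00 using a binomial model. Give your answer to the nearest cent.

$5.28

Risk-neutral probability p = (e^0.01 − 0.95)/(1.25 − 0.95) = 0.0601/0.3000 = 0.2002
Terminal stock prices: S_uu = 54.69, S_ud = 41.56, S_dd = 31.59
Terminal payoffs (K − S): max(-14.69, 0) = 0, max(-1.562, 0) = 0, max(8.413, 0) = 8.413
Node u (S = 43.75): V_u = e^(−0.01)·[0.2002·0.0000 + 0.7998·0.0000] = 0.0000
Node d (S = 33.25): V_d = e^(−0.01)·[0.2002·0.0000 + 0.7998·8.4125] = 6.6616
Node 0 (S = 35): V_0 = e^(−0.01)·[0.2002·0.0000 + 0.7998·6.6616] = 5.2752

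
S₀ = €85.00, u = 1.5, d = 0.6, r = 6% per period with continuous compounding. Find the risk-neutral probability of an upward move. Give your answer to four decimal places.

Risk-neutral probability p = (e^0.06 − 0.6)/(1.5 − 0.6) = 0.4618/0.9000 = 0.5132

p = 0.5132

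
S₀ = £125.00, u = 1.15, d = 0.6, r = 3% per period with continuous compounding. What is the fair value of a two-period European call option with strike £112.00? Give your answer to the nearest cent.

Risk-neutral probability p = (e^0.03 − 0.6)/(1.15 − 0.6) = 0.4305/0.5500 = 0.7826
Terminal stock prices: S_uu = 165.3, S_ud = 86.25, S_dd = 45
Terminal payoffs (S − K): max(53.31, 0) = 53.31, max(-25.75, 0) = 0, max(-67, 0) = 0
Node u (S = 143.8): V_u = e^(−0.03)·[0.7826·53.3125 + 0.2174·0.0000] = 40.4916
Node d (S = 75): V_d = e^(−0.03)·[0.7826·0.0000 + 0.2174·0.0000] = 0.0000
Node 0 (S = 125): V_0 = e^(−0.03)·[0.7826·40.4916 + 0.2174·0.0000] = 30.7539

£30.75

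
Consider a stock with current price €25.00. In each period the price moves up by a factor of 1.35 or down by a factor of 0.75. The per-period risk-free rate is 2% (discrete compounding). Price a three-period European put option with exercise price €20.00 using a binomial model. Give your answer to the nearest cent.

Risk-neutral probability p = (1 + 0.02 − 0.75)/(1.35 − 0.75) = 0.2700/0.6000 = 0.4500
Terminal stock prices: S_uuu = 61.51, S_uud = 34.17, S_udd = 18.98, S_ddd = 10.55
Terminal payoffs (K − S): max(-41.51, 0) = 0, max(-14.17, 0) = 0, max(1.016, 0) = 1.016, max(9.453, 0) = 9.453
Node uu (S = 45.56): V_uu = 1/1.02·[0.4500·0.0000 + 0.5500·0.0000] = 0.0000
Node ud (S = 25.31): V_ud = 1/1.02·[0.4500·0.0000 + 0.5500·1.0156] = 0.5476
Node dd (S = 14.06): V_dd = 1/1.02·[0.4500·1.0156 + 0.5500·9.4531] = 5.5453
Node u (S = 33.75): V_u = 1/1.02·[0.4500·0.0000 + 0.5500·0.5476] = 0.2953
Node d (S = 18.75): V_d = 1/1.02·[0.4500·0.5476 + 0.5500·5.5453] = 3.2317
Node 0 (S = 25): V_0 = 1/1.02·[0.4500·0.2953 + 0.5500·3.2317] = 1.8729

€1.87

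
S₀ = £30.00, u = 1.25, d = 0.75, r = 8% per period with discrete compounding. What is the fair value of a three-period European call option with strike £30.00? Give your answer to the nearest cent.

£8.34

Risk-neutral probability p = (1 + 0.08 − 0.75)/(1.25 − 0.75) = 0.3300/0.5000 = 0.6600
Terminal stock prices: S_uuu = 58.59, S_uud = 35.16, S_udd = 21.09, S_ddd = 12.66
Terminal payoffs (S − K): max(28.59, 0) = 28.59, max(5.156, 0) = 5.156, max(-8.906, 0) = 0, max(-17.34, 0) = 0
Node uu (S = 46.88): V_uu = 1/1.08·[0.6600·28.5938 + 0.3400·5.1562] = 19.0972
Node ud (S = 28.12): V_ud = 1/1.08·[0.6600·5.1562 + 0.3400·0.0000] = 3.1510
Node dd (S = 16.88): V_dd = 1/1.08·[0.6600·0.0000 + 0.3400·0.0000] = 0.0000
Node u (S = 37.5): V_u = 1/1.08·[0.6600·19.0972 + 0.3400·3.1510] = 12.6625
Node d (S = 22.5): V_d = 1/1.08·[0.6600·3.1510 + 0.3400·0.0000] = 1.9256
Node 0 (S = 30): V_0 = 1/1.08·[0.6600·12.6625 + 0.3400·1.9256] = 8.3444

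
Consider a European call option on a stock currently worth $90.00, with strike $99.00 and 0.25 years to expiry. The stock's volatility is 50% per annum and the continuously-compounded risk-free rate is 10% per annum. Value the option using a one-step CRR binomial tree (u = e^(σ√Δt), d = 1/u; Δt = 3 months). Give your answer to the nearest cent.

CRR parameters: u = e^(σ√Δt) = e^(0.5·√0.25) = 1.2840, d = 1/u = 0.7788
Per-period rate: rΔt = 0.1·0.25 = 0.025, so R = e^0.025 = 1.0253
Risk-neutral probability p = (e^0.025 − 0.7788)/(1.2840 − 0.7788) = 0.2465/0.5052 = 0.4879
Terminal stock prices: S_u = 115.6, S_d = 70.09
Terminal payoffs (S − K): max(16.56, 0) = 16.56, max(-28.91, 0) = 0
Node 0 (S = 90): V_0 = e^(−0.025)·[0.4879·16.5623 + 0.5121·0.0000] = 7.8817

$7.88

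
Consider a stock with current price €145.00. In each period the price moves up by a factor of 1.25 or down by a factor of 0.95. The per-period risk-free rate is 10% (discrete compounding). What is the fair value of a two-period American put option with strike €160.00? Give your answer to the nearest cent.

Risk-neutral probability p = (1 + 0.1 − 0.95)/(1.25 − 0.95) = 0.1500/0.3000 = 0.5000
Terminal stock prices: S_uu = 226.6, S_ud = 172.2, S_dd = 130.9
Terminal payoffs (K − S): max(-66.56, 0) = 0, max(-12.19, 0) = 0, max(29.14, 0) = 29.14
Node u (S = 181.2): continuation = 1/1.1·[0.5000·0.0000 + 0.5000·0.0000] = 0.0000; exercise value = 0.0000 ≤ continuation, so V_u = 0.0000
Node d (S = 137.8): continuation = 1/1.1·[0.5000·0.0000 + 0.5000·29.1375] = 13.2443; exercise value = 22.2500 > continuation, so V_d = 22.2500 (exercise)
Node 0 (S = 145): continuation = 1/1.1·[0.5000·0.0000 + 0.5000·22.2500] = 10.1136; exercise value = 15.0000 > continuation, so V_0 = 15.0000 (exercise)

€15.00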